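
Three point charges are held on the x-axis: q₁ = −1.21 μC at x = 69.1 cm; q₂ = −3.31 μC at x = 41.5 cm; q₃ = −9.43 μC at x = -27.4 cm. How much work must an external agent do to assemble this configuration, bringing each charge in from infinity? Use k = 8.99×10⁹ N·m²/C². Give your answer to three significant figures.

0.644 J

The work to assemble the configuration equals its total potential energy, U = Σ kqᵢqⱼ/rᵢⱼ over all pairs.
Pair separations: r₁₂ = 0.276 m, r₁₃ = 0.965 m, r₂₃ = 0.689 m.
U = (0.130) + (0.106) + (0.407) = 0.644 J.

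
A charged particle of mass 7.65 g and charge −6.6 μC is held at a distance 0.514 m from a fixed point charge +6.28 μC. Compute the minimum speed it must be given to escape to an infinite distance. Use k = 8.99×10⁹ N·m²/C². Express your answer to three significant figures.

To just escape, total mechanical energy must reach zero at infinity: ½mv²_min + U = 0, so ½mv²_min = −U = |kQq|/r.
|U| = |kQq|/r = (8.99×10⁹ N·m²/C²)(6.28×10⁻⁶)(6.60×10⁻⁶)/(0.514) = 0.725 J.
v_min = √(2|U|/m) = √(2·0.725/7.65×10⁻³) = 13.8 m/s.

13.8 m/s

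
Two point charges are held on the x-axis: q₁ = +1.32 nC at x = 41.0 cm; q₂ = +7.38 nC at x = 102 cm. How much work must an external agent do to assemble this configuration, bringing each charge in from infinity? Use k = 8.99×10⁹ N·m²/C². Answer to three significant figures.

The assembly work is the sum of pairwise potential energies, U = Σ_{i<j} kqᵢqⱼ/rᵢⱼ.
Pair separations: r₁₂ = 0.610 m.
U = (1.44×10⁻⁷) = 1.44×10⁻⁷ J.

1.44×10⁻⁷ J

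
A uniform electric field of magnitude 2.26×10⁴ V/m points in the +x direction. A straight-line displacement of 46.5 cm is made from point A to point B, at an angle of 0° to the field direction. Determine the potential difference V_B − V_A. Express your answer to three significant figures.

Only the component of displacement along E changes the potential: ΔV = −E·d·cosθ.
ΔV = −(2.26×10⁴ V/m)(0.465 m)cos0° = -1.05×10⁴ V.

-1.05×10⁴ V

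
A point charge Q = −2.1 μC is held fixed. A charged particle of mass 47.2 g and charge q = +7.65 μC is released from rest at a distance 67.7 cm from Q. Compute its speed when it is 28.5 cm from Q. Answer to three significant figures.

3.53 m/s

Only the electrostatic force acts, so mechanical energy is conserved: ½mv² = U₁ − U₂ = kQq(1/r₁ − 1/r₂).
U₁ − U₂ = (8.99×10⁹ N·m²/C²)(-2.10×10⁻⁶ C)(7.65×10⁻⁶ C)(1/0.677 − 1/0.285) = 0.293 J.
v = √(2·0.293/0.0472) = 3.53 m/s.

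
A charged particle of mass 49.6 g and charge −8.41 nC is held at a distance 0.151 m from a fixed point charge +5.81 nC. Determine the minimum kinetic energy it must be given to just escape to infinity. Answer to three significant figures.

2.91×10⁻⁶ J

To just escape, total mechanical energy must reach zero at infinity: ½mv²_min + U = 0, so ½mv²_min = −U = |kQq|/r.
|U| = |kQq|/r = (8.99×10⁹ N·m²/C²)(5.81×10⁻⁹)(8.41×10⁻⁹)/(0.151) = 2.91×10⁻⁶ J.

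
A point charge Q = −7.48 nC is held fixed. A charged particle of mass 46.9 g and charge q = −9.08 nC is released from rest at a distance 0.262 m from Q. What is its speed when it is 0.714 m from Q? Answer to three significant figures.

7.93×10⁻³ m/s

Only the electrostatic force acts, so mechanical energy is conserved: ½mv² = U₁ − U₂ = kQq(1/r₁ − 1/r₂).
U₁ − U₂ = (8.99×10⁹ N·m²/C²)(-7.48×10⁻⁹ C)(-9.08×10⁻⁹ C)(1/0.262 − 1/0.714) = 1.48×10⁻⁶ J.
v = √(2·1.48×10⁻⁶/0.0469) = 7.93×10⁻³ m/s.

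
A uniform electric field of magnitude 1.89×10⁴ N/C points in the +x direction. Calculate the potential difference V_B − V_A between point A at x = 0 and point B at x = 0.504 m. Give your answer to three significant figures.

In a uniform field, potential decreases in the direction of E: V_B − V_A = −E·Δx.
V_B − V_A = −(1.89×10⁴ V/m)(0.504 m) = -9530 V.

-9530 V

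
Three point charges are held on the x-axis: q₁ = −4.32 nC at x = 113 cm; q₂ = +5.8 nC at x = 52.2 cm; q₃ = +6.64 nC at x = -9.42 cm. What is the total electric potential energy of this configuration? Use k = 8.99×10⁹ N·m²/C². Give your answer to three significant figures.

-1.93×10⁻⁸ J

The work to assemble the configuration equals its total potential energy, U = Σ kqᵢqⱼ/rᵢⱼ over all pairs.
Pair separations: r₁₂ = 0.608 m, r₁₃ = 1.22 m, r₂₃ = 0.616 m.
U = (-3.70×10⁻⁷) + (-2.11×10⁻⁷) + (5.62×10⁻⁷) = -1.93×10⁻⁸ J.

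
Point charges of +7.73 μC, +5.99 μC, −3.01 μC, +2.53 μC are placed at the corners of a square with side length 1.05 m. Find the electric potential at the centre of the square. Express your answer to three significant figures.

1.60×10⁵ V

Electric potential is a scalar, so the contributions from each charge add algebraically: V = Σ kqᵢ/rᵢ.
The distance from each corner to the centre is a√2/2 = 0.742 m.
V = k[(7.73×10⁻⁶)/(0.742) + (5.99×10⁻⁶)/(0.742) + (-3.01×10⁻⁶)/(0.742) + (2.53×10⁻⁶)/(0.742)] = 1.60×10⁵ V.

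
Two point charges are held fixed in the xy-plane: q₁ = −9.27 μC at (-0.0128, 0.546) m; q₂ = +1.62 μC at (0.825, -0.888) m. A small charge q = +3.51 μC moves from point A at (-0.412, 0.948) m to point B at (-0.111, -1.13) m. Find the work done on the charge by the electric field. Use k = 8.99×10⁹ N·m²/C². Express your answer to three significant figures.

The work done by the electric force is W_field = −ΔU = −q(V_B − V_A) = q(V_A − V_B).
At A: distances to the source charges are 0.567 m, 2.21 m; V_A = Σ kqᵢ/rᵢ = -1.41×10⁵ V.
At B: distances to the source charges are 1.68 m, 0.967 m; V_B = Σ kqᵢ/rᵢ = -3.46×10⁴ V.
ΔV = V_B − V_A = 1.06×10⁵ V.
W_field = −qΔV = −(3.51×10⁻⁶ C)(1.06×10⁵ V) = -0.372 J.

-0.372 J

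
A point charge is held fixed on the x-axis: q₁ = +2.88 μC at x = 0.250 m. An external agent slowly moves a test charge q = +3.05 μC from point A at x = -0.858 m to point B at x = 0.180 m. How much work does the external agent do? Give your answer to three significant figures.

For quasistatic motion the external work equals the change in potential energy: W_ext = qΔV = q(V_B − V_A).
At A: distance to the source charge is 1.11 m; V_A = kq₁/r = 2.34×10⁴ V.
At B: distance to the source charge is 0.0700 m; V_B = kq₁/r = 3.70×10⁵ V.
ΔV = V_B − V_A = 3.47×10⁵ V.
W_ext = qΔV = (3.05×10⁻⁶ C)(3.47×10⁵ V) = 1.06 J.

1.06 J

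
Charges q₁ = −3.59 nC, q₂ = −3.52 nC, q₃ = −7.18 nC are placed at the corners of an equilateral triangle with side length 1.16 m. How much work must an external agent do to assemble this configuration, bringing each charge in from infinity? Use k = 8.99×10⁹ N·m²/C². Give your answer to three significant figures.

The work to assemble the configuration equals its total potential energy, U = Σ kqᵢqⱼ/rᵢⱼ over all pairs.
All three pair separations equal the side length, 1.16 m.
U = (9.79×10⁻⁸) + (2.00×10⁻⁷) + (1.96×10⁻⁷) = 4.94×10⁻⁷ J.

4.94×10⁻⁷ J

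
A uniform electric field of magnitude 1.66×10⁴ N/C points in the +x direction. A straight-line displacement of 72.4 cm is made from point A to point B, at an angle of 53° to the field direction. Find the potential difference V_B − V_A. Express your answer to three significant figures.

-7230 V

Only the component of displacement along E changes the potential: ΔV = −E·d·cosθ.
ΔV = −(1.66×10⁴ V/m)(0.724 m)cos53° = -7230 V.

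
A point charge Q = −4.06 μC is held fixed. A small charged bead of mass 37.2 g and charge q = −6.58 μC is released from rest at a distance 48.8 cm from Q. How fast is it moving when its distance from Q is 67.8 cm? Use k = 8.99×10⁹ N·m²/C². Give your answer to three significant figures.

Only the electrostatic force acts, so mechanical energy is conserved: ½mv² = U₁ − U₂ = kQq(1/r₁ − 1/r₂).
U₁ − U₂ = (8.99×10⁹ N·m²/C²)(-4.06×10⁻⁶ C)(-6.58×10⁻⁶ C)(1/0.488 − 1/0.678) = 0.138 J.
v = √(2·0.138/0.0372) = 2.72 m/s.

2.72 m/s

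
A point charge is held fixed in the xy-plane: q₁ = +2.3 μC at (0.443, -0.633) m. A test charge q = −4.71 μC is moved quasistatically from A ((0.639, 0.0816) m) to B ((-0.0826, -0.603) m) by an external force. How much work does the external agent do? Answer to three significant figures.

For quasistatic motion the external work equals the change in potential energy: W_ext = qΔV = q(V_B − V_A).
At A: distance to the source charge is 0.741 m; V_A = kq₁/r = 2.79×10⁴ V.
At B: distance to the source charge is 0.526 m; V_B = kq₁/r = 3.93×10⁴ V.
ΔV = V_B − V_A = 1.14×10⁴ V.
W_ext = qΔV = (-4.71×10⁻⁶ C)(1.14×10⁴ V) = -0.0536 J.

-0.0536 J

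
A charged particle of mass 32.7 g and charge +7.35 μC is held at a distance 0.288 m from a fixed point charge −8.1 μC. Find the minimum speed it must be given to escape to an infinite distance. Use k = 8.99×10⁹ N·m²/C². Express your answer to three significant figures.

To just escape, total mechanical energy must reach zero at infinity: ½mv²_min + U = 0, so ½mv²_min = −U = |kQq|/r.
|U| = |kQq|/r = (8.99×10⁹ N·m²/C²)(8.10×10⁻⁶)(7.35×10⁻⁶)/(0.288) = 1.86 J.
v_min = √(2|U|/m) = √(2·1.86/0.0327) = 10.7 m/s.

10.7 m/s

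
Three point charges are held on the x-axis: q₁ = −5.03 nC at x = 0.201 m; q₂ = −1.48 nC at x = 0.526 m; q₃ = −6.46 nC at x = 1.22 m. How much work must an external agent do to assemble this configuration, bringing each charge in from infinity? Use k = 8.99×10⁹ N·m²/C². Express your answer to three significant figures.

The assembly work is the sum of pairwise potential energies, U = Σ_{i<j} kqᵢqⱼ/rᵢⱼ.
Pair separations: r₁₂ = 0.325 m, r₁₃ = 1.02 m, r₂₃ = 0.694 m.
U = (2.06×10⁻⁷) + (2.87×10⁻⁷) + (1.24×10⁻⁷) = 6.16×10⁻⁷ J.

6.16×10⁻⁷ J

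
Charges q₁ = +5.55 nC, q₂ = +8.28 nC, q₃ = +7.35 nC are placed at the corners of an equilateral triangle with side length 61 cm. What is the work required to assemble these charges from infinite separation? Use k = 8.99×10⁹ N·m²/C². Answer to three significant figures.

2.18×10⁻⁶ J

The work to assemble the configuration equals its total potential energy, U = Σ kqᵢqⱼ/rᵢⱼ over all pairs.
All three pair separations equal the side length, 0.610 m.
U = (6.77×10⁻⁷) + (6.01×10⁻⁷) + (8.97×10⁻⁷) = 2.18×10⁻⁶ J.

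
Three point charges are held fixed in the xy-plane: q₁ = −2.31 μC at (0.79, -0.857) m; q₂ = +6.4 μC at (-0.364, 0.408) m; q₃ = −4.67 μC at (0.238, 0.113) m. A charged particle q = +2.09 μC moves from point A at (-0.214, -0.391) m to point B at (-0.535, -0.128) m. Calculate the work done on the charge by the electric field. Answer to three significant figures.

The work done by the electric force is W_field = −ΔU = −q(V_B − V_A) = q(V_A − V_B).
At A: distances to the source charges are 1.11 m, 0.813 m, 0.677 m; V_A = Σ kqᵢ/rᵢ = -1.00×10⁴ V.
At B: distances to the source charges are 1.51 m, 0.563 m, 0.810 m; V_B = Σ kqᵢ/rᵢ = 3.67×10⁴ V.
ΔV = V_B − V_A = 4.67×10⁴ V.
W_field = −qΔV = −(2.09×10⁻⁶ C)(4.67×10⁴ V) = -0.0976 J.

-0.0976 J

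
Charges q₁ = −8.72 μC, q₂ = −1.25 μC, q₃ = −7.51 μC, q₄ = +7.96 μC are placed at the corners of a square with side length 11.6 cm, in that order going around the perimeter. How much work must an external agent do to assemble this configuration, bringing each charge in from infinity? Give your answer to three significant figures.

The assembly work is the sum of pairwise potential energies, U = Σ_{i<j} kqᵢqⱼ/rᵢⱼ.
The four side pairs have separation 0.116 m and the two diagonal pairs 0.164 m.
Summing all 6 pair terms gives U = -5.40 J.

-5.40 J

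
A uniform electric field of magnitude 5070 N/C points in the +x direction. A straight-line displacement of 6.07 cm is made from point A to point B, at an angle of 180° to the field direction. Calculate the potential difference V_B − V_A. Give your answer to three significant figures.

Only the component of displacement along E changes the potential: ΔV = −E·d·cosθ.
ΔV = −(5070 V/m)(0.0607 m)cos180° = 308 V.

308 V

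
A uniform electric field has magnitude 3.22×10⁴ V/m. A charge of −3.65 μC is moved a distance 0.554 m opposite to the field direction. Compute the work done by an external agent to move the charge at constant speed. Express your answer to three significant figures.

-0.0651 J

The potential change for a displacement 0.554 m opposite to the field direction is ΔV = +Ed = 1.78×10⁴ V.
W_ext = qΔV = -0.0651 J.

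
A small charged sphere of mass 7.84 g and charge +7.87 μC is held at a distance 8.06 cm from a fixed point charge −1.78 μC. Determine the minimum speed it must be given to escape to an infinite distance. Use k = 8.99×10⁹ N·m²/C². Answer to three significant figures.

To just escape, total mechanical energy must reach zero at infinity: ½mv²_min + U = 0, so ½mv²_min = −U = |kQq|/r.
|U| = |kQq|/r = (8.99×10⁹ N·m²/C²)(1.78×10⁻⁶)(7.87×10⁻⁶)/(0.0806) = 1.56 J.
v_min = √(2|U|/m) = √(2·1.56/7.84×10⁻³) = 20.0 m/s.

20.0 m/s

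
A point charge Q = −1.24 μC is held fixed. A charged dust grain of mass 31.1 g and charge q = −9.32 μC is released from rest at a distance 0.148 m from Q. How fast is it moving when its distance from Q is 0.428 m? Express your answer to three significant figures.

Only the electrostatic force acts, so mechanical energy is conserved: ½mv² = U₁ − U₂ = kQq(1/r₁ − 1/r₂).
U₁ − U₂ = (8.99×10⁹ N·m²/C²)(-1.24×10⁻⁶ C)(-9.32×10⁻⁶ C)(1/0.148 − 1/0.428) = 0.459 J.
v = √(2·0.459/0.0311) = 5.43 m/s.

5.43 m/s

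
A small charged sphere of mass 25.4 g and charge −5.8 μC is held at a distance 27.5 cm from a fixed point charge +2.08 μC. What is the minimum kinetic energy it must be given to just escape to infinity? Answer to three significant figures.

0.394 J

To just escape, total mechanical energy must reach zero at infinity: ½mv²_min + U = 0, so ½mv²_min = −U = |kQq|/r.
|U| = |kQq|/r = (8.99×10⁹ N·m²/C²)(2.08×10⁻⁶)(5.80×10⁻⁶)/(0.275) = 0.394 J.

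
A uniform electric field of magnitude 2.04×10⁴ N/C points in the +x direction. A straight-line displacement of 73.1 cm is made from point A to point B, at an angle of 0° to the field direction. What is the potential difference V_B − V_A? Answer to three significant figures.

-1.49×10⁴ V

Only the component of displacement along E changes the potential: ΔV = −E·d·cosθ.
ΔV = −(2.04×10⁴ V/m)(0.731 m)cos0° = -1.49×10⁴ V.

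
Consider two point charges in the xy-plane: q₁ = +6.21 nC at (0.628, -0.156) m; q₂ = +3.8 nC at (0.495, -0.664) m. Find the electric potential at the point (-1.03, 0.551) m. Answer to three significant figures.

Electric potential is a scalar, so the contributions from each charge add algebraically: V = Σ kqᵢ/rᵢ.
Distances from the field point to each charge: r₁ = 1.80 m, r₂ = 1.95 m.
V = k[(6.21×10⁻⁹)/(1.80) + (3.80×10⁻⁹)/(1.95)] = 48.5 V.

48.5 V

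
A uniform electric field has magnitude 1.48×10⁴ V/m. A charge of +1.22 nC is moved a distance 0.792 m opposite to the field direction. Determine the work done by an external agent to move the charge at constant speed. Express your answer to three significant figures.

The potential change for a displacement 0.792 m opposite to the field direction is ΔV = +Ed = 1.17×10⁴ V.
W_ext = qΔV = 1.43×10⁻⁵ J.

1.43×10⁻⁵ J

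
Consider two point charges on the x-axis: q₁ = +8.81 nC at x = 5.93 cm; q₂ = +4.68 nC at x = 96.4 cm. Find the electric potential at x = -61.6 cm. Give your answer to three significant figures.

144 V

Electric potential is a scalar, so the contributions from each charge add algebraically: V = Σ kqᵢ/rᵢ.
Distances from the field point to each charge: r₁ = 0.675 m, r₂ = 1.58 m.
V = k[(8.81×10⁻⁹)/(0.675) + (4.68×10⁻⁹)/(1.58)] = 144 V.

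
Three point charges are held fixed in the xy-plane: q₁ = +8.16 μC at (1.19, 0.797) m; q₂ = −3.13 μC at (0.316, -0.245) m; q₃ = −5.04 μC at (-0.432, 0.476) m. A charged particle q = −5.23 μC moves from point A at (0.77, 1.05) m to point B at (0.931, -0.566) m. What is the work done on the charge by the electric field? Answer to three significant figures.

The work done by the electric force is W_field = −ΔU = −q(V_B − V_A) = q(V_A − V_B).
At A: distances to the source charges are 0.490 m, 1.37 m, 1.33 m; V_A = Σ kqᵢ/rᵢ = 9.51×10⁴ V.
At B: distances to the source charges are 1.39 m, 0.694 m, 1.72 m; V_B = Σ kqᵢ/rᵢ = -1.41×10⁴ V.
ΔV = V_B − V_A = -1.09×10⁵ V.
W_field = −qΔV = −(-5.23×10⁻⁶ C)(-1.09×10⁵ V) = -0.571 J.

-0.571 J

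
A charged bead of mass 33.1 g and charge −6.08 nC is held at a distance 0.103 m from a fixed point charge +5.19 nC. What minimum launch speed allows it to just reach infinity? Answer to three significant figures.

To just escape, total mechanical energy must reach zero at infinity: ½mv²_min + U = 0, so ½mv²_min = −U = |kQq|/r.
|U| = |kQq|/r = (8.99×10⁹ N·m²/C²)(5.19×10⁻⁹)(6.08×10⁻⁹)/(0.103) = 2.75×10⁻⁶ J.
v_min = √(2|U|/m) = √(2·2.75×10⁻⁶/0.0331) = 0.0129 m/s.

0.0129 m/s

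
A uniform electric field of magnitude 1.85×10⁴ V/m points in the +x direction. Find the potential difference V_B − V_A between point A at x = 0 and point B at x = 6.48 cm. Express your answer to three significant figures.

In a uniform field, potential decreases in the direction of E: V_B − V_A = −E·Δx.
V_B − V_A = −(1.85×10⁴ V/m)(0.0648 m) = -1200 V.

-1200 V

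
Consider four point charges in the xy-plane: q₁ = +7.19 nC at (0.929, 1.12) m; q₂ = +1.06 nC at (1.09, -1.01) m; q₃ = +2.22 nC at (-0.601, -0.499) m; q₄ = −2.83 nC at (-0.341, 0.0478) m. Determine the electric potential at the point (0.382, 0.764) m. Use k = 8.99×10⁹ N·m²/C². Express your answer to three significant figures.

91.5 V

Electric potential is a scalar, so the contributions from each charge add algebraically: V = Σ kqᵢ/rᵢ.
Distances from the field point to each charge: r₁ = 0.653 m, r₂ = 1.91 m, r₃ = 1.60 m, r₄ = 1.02 m.
V = k[(7.19×10⁻⁹)/(0.653) + (1.06×10⁻⁹)/(1.91) + (2.22×10⁻⁹)/(1.60) + (-2.83×10⁻⁹)/(1.02)] = 91.5 V.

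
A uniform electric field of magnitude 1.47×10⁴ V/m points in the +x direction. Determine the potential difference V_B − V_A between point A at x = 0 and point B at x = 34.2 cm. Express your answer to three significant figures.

In a uniform field, potential decreases in the direction of E: V_B − V_A = −E·Δx.
V_B − V_A = −(1.47×10⁴ V/m)(0.342 m) = -5030 V.

-5030 V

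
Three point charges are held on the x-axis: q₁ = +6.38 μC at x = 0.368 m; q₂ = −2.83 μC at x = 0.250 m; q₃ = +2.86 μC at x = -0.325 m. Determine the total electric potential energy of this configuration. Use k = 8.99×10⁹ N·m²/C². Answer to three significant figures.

The work to assemble the configuration equals its total potential energy, U = Σ kqᵢqⱼ/rᵢⱼ over all pairs.
Pair separations: r₁₂ = 0.118 m, r₁₃ = 0.693 m, r₂₃ = 0.575 m.
U = (-1.38) + (0.237) + (-0.127) = -1.27 J.

-1.27 J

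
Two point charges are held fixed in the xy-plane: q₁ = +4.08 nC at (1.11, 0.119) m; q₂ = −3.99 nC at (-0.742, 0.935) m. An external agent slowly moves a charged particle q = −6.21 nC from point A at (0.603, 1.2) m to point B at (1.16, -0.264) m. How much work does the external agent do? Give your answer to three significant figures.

For quasistatic motion the external work equals the change in potential energy: W_ext = qΔV = q(V_B − V_A).
At A: distances to the source charges are 1.19 m, 1.37 m; V_A = Σ kqᵢ/rᵢ = 4.55 V.
At B: distances to the source charges are 0.386 m, 2.25 m; V_B = Σ kqᵢ/rᵢ = 79.0 V.
ΔV = V_B − V_A = 74.5 V.
W_ext = qΔV = (-6.21×10⁻⁹ C)(74.5 V) = -4.62×10⁻⁷ J.

-4.62×10⁻⁷ J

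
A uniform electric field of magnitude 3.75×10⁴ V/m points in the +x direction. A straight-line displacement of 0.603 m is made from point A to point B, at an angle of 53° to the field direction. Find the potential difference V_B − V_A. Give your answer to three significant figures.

Only the component of displacement along E changes the potential: ΔV = −E·d·cosθ.
ΔV = −(3.75×10⁴ V/m)(0.603 m)cos53° = -1.36×10⁴ V.

-1.36×10⁴ V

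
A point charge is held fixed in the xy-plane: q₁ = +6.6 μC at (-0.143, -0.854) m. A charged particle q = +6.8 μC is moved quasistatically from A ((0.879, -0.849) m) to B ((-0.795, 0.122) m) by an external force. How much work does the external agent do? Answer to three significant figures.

For quasistatic motion the external work equals the change in potential energy: W_ext = qΔV = q(V_B − V_A).
At A: distance to the source charge is 1.02 m; V_A = kq₁/r = 5.81×10⁴ V.
At B: distance to the source charge is 1.17 m; V_B = kq₁/r = 5.06×10⁴ V.
ΔV = V_B − V_A = -7510 V.
W_ext = qΔV = (6.80×10⁻⁶ C)(-7510 V) = -0.0510 J.

-0.0510 J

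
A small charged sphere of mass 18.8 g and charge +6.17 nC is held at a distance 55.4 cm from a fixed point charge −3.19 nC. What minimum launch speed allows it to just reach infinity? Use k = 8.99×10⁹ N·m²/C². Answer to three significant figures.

To just escape, total mechanical energy must reach zero at infinity: ½mv²_min + U = 0, so ½mv²_min = −U = |kQq|/r.
|U| = |kQq|/r = (8.99×10⁹ N·m²/C²)(3.19×10⁻⁹)(6.17×10⁻⁹)/(0.554) = 3.19×10⁻⁷ J.
v_min = √(2|U|/m) = √(2·3.19×10⁻⁷/0.0188) = 5.83×10⁻³ m/s.

5.83×10⁻³ m/s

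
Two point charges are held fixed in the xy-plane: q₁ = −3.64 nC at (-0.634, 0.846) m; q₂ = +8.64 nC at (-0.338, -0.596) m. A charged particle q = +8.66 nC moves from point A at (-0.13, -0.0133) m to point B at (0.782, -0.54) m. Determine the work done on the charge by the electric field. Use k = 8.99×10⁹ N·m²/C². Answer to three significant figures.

3.46×10⁻⁷ J

The work done by the electric force is W_field = −ΔU = −q(V_B − V_A) = q(V_A − V_B).
At A: distances to the source charges are 0.996 m, 0.619 m; V_A = Σ kqᵢ/rᵢ = 92.7 V.
At B: distances to the source charges are 1.98 m, 1.12 m; V_B = Σ kqᵢ/rᵢ = 52.7 V.
ΔV = V_B − V_A = -39.9 V.
W_field = −qΔV = −(8.66×10⁻⁹ C)(-39.9 V) = 3.46×10⁻⁷ J.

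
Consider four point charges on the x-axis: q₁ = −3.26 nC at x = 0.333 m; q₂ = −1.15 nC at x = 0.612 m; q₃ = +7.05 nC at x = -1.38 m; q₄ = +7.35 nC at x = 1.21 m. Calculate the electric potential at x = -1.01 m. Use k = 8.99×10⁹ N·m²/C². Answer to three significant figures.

Electric potential is a scalar, so the contributions from each charge add algebraically: V = Σ kqᵢ/rᵢ.
Distances from the field point to each charge: r₁ = 1.34 m, r₂ = 1.62 m, r₃ = 0.370 m, r₄ = 2.22 m.
V = k[(-3.26×10⁻⁹)/(1.34) + (-1.15×10⁻⁹)/(1.62) + (7.05×10⁻⁹)/(0.370) + (7.35×10⁻⁹)/(2.22)] = 173 V.

173 V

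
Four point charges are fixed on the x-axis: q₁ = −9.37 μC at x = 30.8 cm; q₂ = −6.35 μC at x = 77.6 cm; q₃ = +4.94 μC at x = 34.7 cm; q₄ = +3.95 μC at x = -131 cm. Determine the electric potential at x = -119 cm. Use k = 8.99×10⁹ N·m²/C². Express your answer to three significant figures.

2.40×10⁵ V

Electric potential is a scalar, so the contributions from each charge add algebraically: V = Σ kqᵢ/rᵢ.
Distances from the field point to each charge: r₁ = 1.50 m, r₂ = 1.97 m, r₃ = 1.54 m, r₄ = 0.120 m.
V = k[(-9.37×10⁻⁶)/(1.50) + (-6.35×10⁻⁶)/(1.97) + (4.94×10⁻⁶)/(1.54) + (3.95×10⁻⁶)/(0.120)] = 2.40×10⁵ V.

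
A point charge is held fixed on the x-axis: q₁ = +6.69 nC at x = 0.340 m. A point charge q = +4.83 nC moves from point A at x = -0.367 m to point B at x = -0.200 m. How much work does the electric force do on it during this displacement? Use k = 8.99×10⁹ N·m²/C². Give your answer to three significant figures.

The work done by the electric force is W_field = −ΔU = −q(V_B − V_A) = q(V_A − V_B).
At A: distance to the source charge is 0.707 m; V_A = kq₁/r = 85.1 V.
At B: distance to the source charge is 0.540 m; V_B = kq₁/r = 111 V.
ΔV = V_B − V_A = 26.3 V.
W_field = −qΔV = −(4.83×10⁻⁹ C)(26.3 V) = -1.27×10⁻⁷ J.

-1.27×10⁻⁷ J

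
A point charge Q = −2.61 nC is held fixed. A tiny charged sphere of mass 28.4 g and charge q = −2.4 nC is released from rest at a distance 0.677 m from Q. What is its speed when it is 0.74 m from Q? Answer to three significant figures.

7.06×10⁻⁴ m/s

Only the electrostatic force acts, so mechanical energy is conserved: ½mv² = U₁ − U₂ = kQq(1/r₁ − 1/r₂).
U₁ − U₂ = (8.99×10⁹ N·m²/C²)(-2.61×10⁻⁹ C)(-2.40×10⁻⁹ C)(1/0.677 − 1/0.740) = 7.08×10⁻⁹ J.
v = √(2·7.08×10⁻⁹/0.0284) = 7.06×10⁻⁴ m/s.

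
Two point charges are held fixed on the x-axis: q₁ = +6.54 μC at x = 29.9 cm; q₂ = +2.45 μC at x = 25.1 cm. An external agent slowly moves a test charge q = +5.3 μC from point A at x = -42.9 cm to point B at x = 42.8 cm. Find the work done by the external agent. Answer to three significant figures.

For quasistatic motion the external work equals the change in potential energy: W_ext = qΔV = q(V_B − V_A).
At A: distances to the source charges are 0.728 m, 0.680 m; V_A = Σ kqᵢ/rᵢ = 1.13×10⁵ V.
At B: distances to the source charges are 0.129 m, 0.177 m; V_B = Σ kqᵢ/rᵢ = 5.80×10⁵ V.
ΔV = V_B − V_A = 4.67×10⁵ V.
W_ext = qΔV = (5.30×10⁻⁶ C)(4.67×10⁵ V) = 2.48 J.

2.48 J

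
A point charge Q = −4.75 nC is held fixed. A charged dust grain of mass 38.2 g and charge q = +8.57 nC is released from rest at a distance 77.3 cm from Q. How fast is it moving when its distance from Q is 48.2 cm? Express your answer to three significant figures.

3.87×10⁻³ m/s

Only the electrostatic force acts, so mechanical energy is conserved: ½mv² = U₁ − U₂ = kQq(1/r₁ − 1/r₂).
U₁ − U₂ = (8.99×10⁹ N·m²/C²)(-4.75×10⁻⁹ C)(8.57×10⁻⁹ C)(1/0.773 − 1/0.482) = 2.86×10⁻⁷ J.
v = √(2·2.86×10⁻⁷/0.0382) = 3.87×10⁻³ m/s.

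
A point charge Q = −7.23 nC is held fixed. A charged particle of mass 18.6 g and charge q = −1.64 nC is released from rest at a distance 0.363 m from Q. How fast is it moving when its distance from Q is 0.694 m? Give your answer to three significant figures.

Only the electrostatic force acts, so mechanical energy is conserved: ½mv² = U₁ − U₂ = kQq(1/r₁ − 1/r₂).
U₁ − U₂ = (8.99×10⁹ N·m²/C²)(-7.23×10⁻⁹ C)(-1.64×10⁻⁹ C)(1/0.363 − 1/0.694) = 1.40×10⁻⁷ J.
v = √(2·1.40×10⁻⁷/0.0186) = 3.88×10⁻³ m/s.

3.88×10⁻³ m/s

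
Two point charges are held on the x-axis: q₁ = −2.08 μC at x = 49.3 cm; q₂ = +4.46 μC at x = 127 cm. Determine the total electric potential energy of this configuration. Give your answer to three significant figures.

The assembly work is the sum of pairwise potential energies, U = Σ_{i<j} kqᵢqⱼ/rᵢⱼ.
Pair separations: r₁₂ = 0.777 m.
U = (-0.107) = -0.107 J.

-0.107 J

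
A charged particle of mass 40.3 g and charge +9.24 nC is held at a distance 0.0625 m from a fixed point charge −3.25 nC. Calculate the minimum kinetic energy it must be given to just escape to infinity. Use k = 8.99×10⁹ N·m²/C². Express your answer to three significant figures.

To just escape, total mechanical energy must reach zero at infinity: ½mv²_min + U = 0, so ½mv²_min = −U = |kQq|/r.
|U| = |kQq|/r = (8.99×10⁹ N·m²/C²)(3.25×10⁻⁹)(9.24×10⁻⁹)/(0.0625) = 4.32×10⁻⁶ J.

4.32×10⁻⁶ J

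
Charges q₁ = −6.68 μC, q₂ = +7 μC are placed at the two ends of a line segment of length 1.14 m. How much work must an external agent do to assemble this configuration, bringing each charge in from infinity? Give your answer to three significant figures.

The work to assemble the configuration equals its total potential energy, U = Σ kqᵢqⱼ/rᵢⱼ over all pairs.
The separation is r = 1.14 m.
U = (-0.369) = -0.369 J.

-0.369 J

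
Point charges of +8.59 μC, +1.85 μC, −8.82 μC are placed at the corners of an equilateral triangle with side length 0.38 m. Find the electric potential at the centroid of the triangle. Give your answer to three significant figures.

6.64×10⁴ V

Electric potential is a scalar, so the contributions from each charge add algebraically: V = Σ kqᵢ/rᵢ.
The distance from each vertex to the centroid is a/√3 = 0.219 m.
V = k[(8.59×10⁻⁶)/(0.219) + (1.85×10⁻⁶)/(0.219) + (-8.82×10⁻⁶)/(0.219)] = 6.64×10⁴ V.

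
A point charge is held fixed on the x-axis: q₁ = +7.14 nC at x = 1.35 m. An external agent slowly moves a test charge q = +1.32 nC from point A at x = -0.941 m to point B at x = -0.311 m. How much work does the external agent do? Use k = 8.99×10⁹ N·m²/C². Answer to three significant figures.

1.40×10⁻⁸ J

For quasistatic motion the external work equals the change in potential energy: W_ext = qΔV = q(V_B − V_A).
At A: distance to the source charge is 2.29 m; V_A = kq₁/r = 28.0 V.
At B: distance to the source charge is 1.66 m; V_B = kq₁/r = 38.6 V.
ΔV = V_B − V_A = 10.6 V.
W_ext = qΔV = (1.32×10⁻⁹ C)(10.6 V) = 1.40×10⁻⁸ J.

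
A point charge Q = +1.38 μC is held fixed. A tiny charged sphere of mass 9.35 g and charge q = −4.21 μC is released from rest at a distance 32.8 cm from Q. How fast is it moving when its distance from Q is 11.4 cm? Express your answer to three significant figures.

8.00 m/s

Only the electrostatic force acts, so mechanical energy is conserved: ½mv² = U₁ − U₂ = kQq(1/r₁ − 1/r₂).
U₁ − U₂ = (8.99×10⁹ N·m²/C²)(1.38×10⁻⁶ C)(-4.21×10⁻⁶ C)(1/0.328 − 1/0.114) = 0.299 J.
v = √(2·0.299/9.35×10⁻³) = 8.00 m/s.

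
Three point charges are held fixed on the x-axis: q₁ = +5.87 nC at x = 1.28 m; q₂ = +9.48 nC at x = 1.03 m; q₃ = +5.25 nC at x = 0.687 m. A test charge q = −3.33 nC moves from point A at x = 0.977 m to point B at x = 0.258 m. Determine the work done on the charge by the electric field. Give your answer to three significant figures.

-5.57×10⁻⁶ J

The work done by the electric force is W_field = −ΔU = −q(V_B − V_A) = q(V_A − V_B).
At A: distances to the source charges are 0.303 m, 0.0530 m, 0.290 m; V_A = Σ kqᵢ/rᵢ = 1940 V.
At B: distances to the source charges are 1.02 m, 0.772 m, 0.429 m; V_B = Σ kqᵢ/rᵢ = 272 V.
ΔV = V_B − V_A = -1670 V.
W_field = −qΔV = −(-3.33×10⁻⁹ C)(-1670 V) = -5.57×10⁻⁶ J.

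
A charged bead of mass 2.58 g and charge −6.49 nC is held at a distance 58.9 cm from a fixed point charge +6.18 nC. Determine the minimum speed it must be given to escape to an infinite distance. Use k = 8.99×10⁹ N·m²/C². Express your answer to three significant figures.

To just escape, total mechanical energy must reach zero at infinity: ½mv²_min + U = 0, so ½mv²_min = −U = |kQq|/r.
|U| = |kQq|/r = (8.99×10⁹ N·m²/C²)(6.18×10⁻⁹)(6.49×10⁻⁹)/(0.589) = 6.12×10⁻⁷ J.
v_min = √(2|U|/m) = √(2·6.12×10⁻⁷/2.58×10⁻³) = 0.0218 m/s.

0.0218 m/s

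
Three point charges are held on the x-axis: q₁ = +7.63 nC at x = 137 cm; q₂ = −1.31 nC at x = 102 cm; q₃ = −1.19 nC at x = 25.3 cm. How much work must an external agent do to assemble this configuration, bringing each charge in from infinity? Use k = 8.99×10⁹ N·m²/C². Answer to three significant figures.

-3.12×10⁻⁷ J

The work to assemble the configuration equals its total potential energy, U = Σ kqᵢqⱼ/rᵢⱼ over all pairs.
Pair separations: r₁₂ = 0.350 m, r₁₃ = 1.12 m, r₂₃ = 0.767 m.
U = (-2.57×10⁻⁷) + (-7.31×10⁻⁸) + (1.83×10⁻⁸) = -3.12×10⁻⁷ J.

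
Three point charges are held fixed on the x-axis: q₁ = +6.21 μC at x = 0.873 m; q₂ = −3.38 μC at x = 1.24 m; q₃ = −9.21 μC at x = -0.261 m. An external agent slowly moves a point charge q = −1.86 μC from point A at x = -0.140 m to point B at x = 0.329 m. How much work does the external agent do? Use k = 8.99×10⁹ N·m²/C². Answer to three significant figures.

For quasistatic motion the external work equals the change in potential energy: W_ext = qΔV = q(V_B − V_A).
At A: distances to the source charges are 1.01 m, 1.38 m, 0.121 m; V_A = Σ kqᵢ/rᵢ = -6.51×10⁵ V.
At B: distances to the source charges are 0.544 m, 0.911 m, 0.590 m; V_B = Σ kqᵢ/rᵢ = -7.11×10⁴ V.
ΔV = V_B − V_A = 5.80×10⁵ V.
W_ext = qΔV = (-1.86×10⁻⁶ C)(5.80×10⁵ V) = -1.08 J.

-1.08 J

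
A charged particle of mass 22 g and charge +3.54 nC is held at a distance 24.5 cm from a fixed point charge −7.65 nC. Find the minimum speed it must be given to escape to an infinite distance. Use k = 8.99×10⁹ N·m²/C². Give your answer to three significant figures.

To just escape, total mechanical energy must reach zero at infinity: ½mv²_min + U = 0, so ½mv²_min = −U = |kQq|/r.
|U| = |kQq|/r = (8.99×10⁹ N·m²/C²)(7.65×10⁻⁹)(3.54×10⁻⁹)/(0.245) = 9.94×10⁻⁷ J.
v_min = √(2|U|/m) = √(2·9.94×10⁻⁷/0.0220) = 9.50×10⁻³ m/s.

9.50×10⁻³ m/s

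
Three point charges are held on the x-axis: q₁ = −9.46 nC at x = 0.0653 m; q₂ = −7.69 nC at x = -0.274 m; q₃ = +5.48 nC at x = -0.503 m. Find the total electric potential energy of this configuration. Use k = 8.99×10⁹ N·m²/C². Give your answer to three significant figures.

-5.47×10⁻⁷ J

The work to assemble the configuration equals its total potential energy, U = Σ kqᵢqⱼ/rᵢⱼ over all pairs.
Pair separations: r₁₂ = 0.339 m, r₁₃ = 0.568 m, r₂₃ = 0.229 m.
U = (1.93×10⁻⁶) + (-8.20×10⁻⁷) + (-1.65×10⁻⁶) = -5.47×10⁻⁷ J.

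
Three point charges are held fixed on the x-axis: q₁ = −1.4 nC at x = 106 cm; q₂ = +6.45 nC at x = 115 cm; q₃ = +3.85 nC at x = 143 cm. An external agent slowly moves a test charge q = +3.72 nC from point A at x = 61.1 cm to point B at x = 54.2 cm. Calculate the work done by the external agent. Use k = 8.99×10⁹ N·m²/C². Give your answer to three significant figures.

-4.37×10⁻⁸ J

For quasistatic motion the external work equals the change in potential energy: W_ext = qΔV = q(V_B − V_A).
At A: distances to the source charges are 0.449 m, 0.539 m, 0.819 m; V_A = Σ kqᵢ/rᵢ = 122 V.
At B: distances to the source charges are 0.518 m, 0.608 m, 0.888 m; V_B = Σ kqᵢ/rᵢ = 110 V.
ΔV = V_B − V_A = -11.8 V.
W_ext = qΔV = (3.72×10⁻⁹ C)(-11.8 V) = -4.37×10⁻⁸ J.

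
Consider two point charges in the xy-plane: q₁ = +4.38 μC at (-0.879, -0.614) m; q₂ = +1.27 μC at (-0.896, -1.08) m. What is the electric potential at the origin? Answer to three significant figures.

4.49×10⁴ V

Electric potential is a scalar, so the contributions from each charge add algebraically: V = Σ kqᵢ/rᵢ.
Distances from the field point to each charge: r₁ = 1.07 m, r₂ = 1.40 m.
V = k[(4.38×10⁻⁶)/(1.07) + (1.27×10⁻⁶)/(1.40)] = 4.49×10⁴ V.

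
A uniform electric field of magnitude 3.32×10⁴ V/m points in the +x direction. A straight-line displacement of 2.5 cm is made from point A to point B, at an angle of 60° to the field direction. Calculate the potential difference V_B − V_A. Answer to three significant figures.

-415 V

Only the component of displacement along E changes the potential: ΔV = −E·d·cosθ.
ΔV = −(3.32×10⁴ V/m)(0.0250 m)cos60° = -415 V.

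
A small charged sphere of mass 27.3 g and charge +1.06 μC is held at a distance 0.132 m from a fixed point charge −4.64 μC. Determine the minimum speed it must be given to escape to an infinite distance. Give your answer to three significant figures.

4.95 m/s

To just escape, total mechanical energy must reach zero at infinity: ½mv²_min + U = 0, so ½mv²_min = −U = |kQq|/r.
|U| = |kQq|/r = (8.99×10⁹ N·m²/C²)(4.64×10⁻⁶)(1.06×10⁻⁶)/(0.132) = 0.335 J.
v_min = √(2|U|/m) = √(2·0.335/0.0273) = 4.95 m/s.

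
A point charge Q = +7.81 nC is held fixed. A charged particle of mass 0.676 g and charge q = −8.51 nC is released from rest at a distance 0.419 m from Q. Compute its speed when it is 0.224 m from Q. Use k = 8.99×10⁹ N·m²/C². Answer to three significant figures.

0.0606 m/s

Only the electrostatic force acts, so mechanical energy is conserved: ½mv² = U₁ − U₂ = kQq(1/r₁ − 1/r₂).
U₁ − U₂ = (8.99×10⁹ N·m²/C²)(7.81×10⁻⁹ C)(-8.51×10⁻⁹ C)(1/0.419 − 1/0.224) = 1.24×10⁻⁶ J.
v = √(2·1.24×10⁻⁶/6.76×10⁻⁴) = 0.0606 m/s.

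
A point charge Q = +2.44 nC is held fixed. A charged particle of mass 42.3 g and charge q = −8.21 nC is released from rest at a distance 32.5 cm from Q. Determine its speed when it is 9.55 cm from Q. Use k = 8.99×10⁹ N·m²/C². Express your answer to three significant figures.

Only the electrostatic force acts, so mechanical energy is conserved: ½mv² = U₁ − U₂ = kQq(1/r₁ − 1/r₂).
U₁ − U₂ = (8.99×10⁹ N·m²/C²)(2.44×10⁻⁹ C)(-8.21×10⁻⁹ C)(1/0.325 − 1/0.0955) = 1.33×10⁻⁶ J.
v = √(2·1.33×10⁻⁶/0.0423) = 7.93×10⁻³ m/s.

7.93×10⁻³ m/s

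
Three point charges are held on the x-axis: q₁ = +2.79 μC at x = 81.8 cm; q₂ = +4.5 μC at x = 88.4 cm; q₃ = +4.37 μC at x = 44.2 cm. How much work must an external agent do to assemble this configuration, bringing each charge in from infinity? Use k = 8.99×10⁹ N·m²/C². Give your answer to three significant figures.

The assembly work is the sum of pairwise potential energies, U = Σ_{i<j} kqᵢqⱼ/rᵢⱼ.
Pair separations: r₁₂ = 0.0660 m, r₁₃ = 0.376 m, r₂₃ = 0.442 m.
U = (1.71) + (0.292) + (0.400) = 2.40 J.

2.40 J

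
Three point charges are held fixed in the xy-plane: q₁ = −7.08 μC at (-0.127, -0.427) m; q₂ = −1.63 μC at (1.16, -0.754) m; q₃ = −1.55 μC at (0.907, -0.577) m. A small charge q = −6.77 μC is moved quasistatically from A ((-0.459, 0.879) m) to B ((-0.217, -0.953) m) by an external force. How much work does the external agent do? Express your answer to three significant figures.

0.548 J

For quasistatic motion the external work equals the change in potential energy: W_ext = qΔV = q(V_B − V_A).
At A: distances to the source charges are 1.35 m, 2.30 m, 2.00 m; V_A = Σ kqᵢ/rᵢ = -6.06×10⁴ V.
At B: distances to the source charges are 0.534 m, 1.39 m, 1.19 m; V_B = Σ kqᵢ/rᵢ = -1.42×10⁵ V.
ΔV = V_B − V_A = -8.10×10⁴ V.
W_ext = qΔV = (-6.77×10⁻⁶ C)(-8.10×10⁴ V) = 0.548 J.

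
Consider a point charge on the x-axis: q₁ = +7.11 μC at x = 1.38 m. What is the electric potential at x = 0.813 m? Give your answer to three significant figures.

1.13×10⁵ V

Electric potential is a scalar, so the contributions from each charge add algebraically: V = Σ kqᵢ/rᵢ.
V = k[(7.11×10⁻⁶)/(0.567)] = 1.13×10⁵ V.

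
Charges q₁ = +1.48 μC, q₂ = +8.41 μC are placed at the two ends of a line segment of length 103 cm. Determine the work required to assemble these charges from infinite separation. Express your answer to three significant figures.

0.109 J

The work to assemble the configuration equals its total potential energy, U = Σ kqᵢqⱼ/rᵢⱼ over all pairs.
The separation is r = 1.03 m.
U = (0.109) = 0.109 J.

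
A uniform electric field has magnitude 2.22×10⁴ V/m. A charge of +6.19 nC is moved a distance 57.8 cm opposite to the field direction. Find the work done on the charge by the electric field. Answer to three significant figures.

-7.94×10⁻⁵ J

The potential change for a displacement 57.8 cm opposite to the field direction is ΔV = +Ed = 1.28×10⁴ V.
W_field = −qΔV = -7.94×10⁻⁵ J.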